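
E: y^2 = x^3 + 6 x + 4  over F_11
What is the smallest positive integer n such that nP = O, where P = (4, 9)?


Compute successive multiples of P until we hit O:
  1P = (4, 9)
  2P = (1, 0)
  3P = (4, 2)
  4P = O

ord(P) = 4


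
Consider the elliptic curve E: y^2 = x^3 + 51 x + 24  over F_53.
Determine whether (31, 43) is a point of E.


Check whether y^2 = x^3 + 51 x + 24 (mod 53) for (x, y) = (31, 43).
LHS: y^2 = 43^2 mod 53 = 47
RHS: x^3 + 51 x + 24 = 31^3 + 51*31 + 24 mod 53 = 20
LHS != RHS

No, not on the curve


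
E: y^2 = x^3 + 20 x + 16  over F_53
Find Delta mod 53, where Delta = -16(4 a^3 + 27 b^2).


4 a^3 + 27 b^2 = 4*20^3 + 27*16^2 = 32000 + 6912 = 38912
Delta = -16 * (38912) = -622592
Delta mod 53 = 52

Delta = 52 (mod 53)


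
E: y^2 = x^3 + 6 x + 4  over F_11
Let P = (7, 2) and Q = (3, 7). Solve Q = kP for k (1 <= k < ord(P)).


Enumerate multiples of P until we hit Q = (3, 7):
  1P = (7, 2)
  2P = (6, 6)
  3P = (3, 4)
  4P = (4, 2)
  5P = (0, 9)
  6P = (5, 7)
  7P = (8, 6)
  8P = (1, 0)
  9P = (8, 5)
  10P = (5, 4)
  11P = (0, 2)
  12P = (4, 9)
  13P = (3, 7)
Match found at i = 13.

k = 13


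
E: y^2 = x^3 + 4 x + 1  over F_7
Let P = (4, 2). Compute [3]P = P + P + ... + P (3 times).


k = 3 = 11_2 (binary, LSB first: 11)
Double-and-add from P = (4, 2):
  bit 0 = 1: acc = O + (4, 2) = (4, 2)
  bit 1 = 1: acc = (4, 2) + (0, 1) = (0, 6)

3P = (0, 6)


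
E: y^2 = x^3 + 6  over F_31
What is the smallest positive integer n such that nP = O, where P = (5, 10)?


Compute successive multiples of P until we hit O:
  1P = (5, 10)
  2P = (6, 25)
  3P = (28, 17)
  4P = (7, 15)
  5P = (2, 13)
  6P = (25, 10)
  7P = (1, 21)
  8P = (19, 13)
  ... (continuing to 43P)
  43P = O

ord(P) = 43


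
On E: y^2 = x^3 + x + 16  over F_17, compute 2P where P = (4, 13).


Doubling: s = (3 x1^2 + a) / (2 y1)
s = (3*4^2 + 1) / (2*13) mod 17 = 13
x3 = s^2 - 2 x1 mod 17 = 13^2 - 2*4 = 8
y3 = s (x1 - x3) - y1 mod 17 = 13 * (4 - 8) - 13 = 3

2P = (8, 3)


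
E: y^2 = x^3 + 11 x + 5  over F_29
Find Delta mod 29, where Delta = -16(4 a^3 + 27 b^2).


4 a^3 + 27 b^2 = 4*11^3 + 27*5^2 = 5324 + 675 = 5999
Delta = -16 * (5999) = -95984
Delta mod 29 = 6

Delta = 6 (mod 29)


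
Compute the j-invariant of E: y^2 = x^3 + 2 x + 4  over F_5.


Delta = -16(4 a^3 + 27 b^2) mod 5 = 1
-1728 * (4 a)^3 = -1728 * (4*2)^3 mod 5 = 4
j = 4 * 1^(-1) mod 5 = 4

j = 4 (mod 5)


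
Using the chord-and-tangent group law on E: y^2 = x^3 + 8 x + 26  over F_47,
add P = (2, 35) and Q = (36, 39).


P != Q, so use the chord formula.
s = (y2 - y1) / (x2 - x1) = (4) / (34) mod 47 = 25
x3 = s^2 - x1 - x2 mod 47 = 25^2 - 2 - 36 = 23
y3 = s (x1 - x3) - y1 mod 47 = 25 * (2 - 23) - 35 = 4

P + Q = (23, 4)


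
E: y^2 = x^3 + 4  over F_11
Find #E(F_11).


For each x in F_11, count y with y^2 = x^3 + 0 x + 4 mod 11:
  x = 0: RHS = 4, y in [2, 9]  -> 2 point(s)
  x = 1: RHS = 5, y in [4, 7]  -> 2 point(s)
  x = 2: RHS = 1, y in [1, 10]  -> 2 point(s)
  x = 3: RHS = 9, y in [3, 8]  -> 2 point(s)
  x = 6: RHS = 0, y in [0]  -> 1 point(s)
  x = 10: RHS = 3, y in [5, 6]  -> 2 point(s)
Affine points: 11. Add the point at infinity: total = 12.

#E(F_11) = 12


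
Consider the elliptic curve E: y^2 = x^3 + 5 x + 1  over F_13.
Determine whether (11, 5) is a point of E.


Check whether y^2 = x^3 + 5 x + 1 (mod 13) for (x, y) = (11, 5).
LHS: y^2 = 5^2 mod 13 = 12
RHS: x^3 + 5 x + 1 = 11^3 + 5*11 + 1 mod 13 = 9
LHS != RHS

No, not on the curve


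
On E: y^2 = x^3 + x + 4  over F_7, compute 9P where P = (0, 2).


k = 9 = 1001_2 (binary, LSB first: 1001)
Double-and-add from P = (0, 2):
  bit 0 = 1: acc = O + (0, 2) = (0, 2)
  bit 1 = 0: acc unchanged = (0, 2)
  bit 2 = 0: acc unchanged = (0, 2)
  bit 3 = 1: acc = (0, 2) + (4, 3) = (0, 5)

9P = (0, 5)


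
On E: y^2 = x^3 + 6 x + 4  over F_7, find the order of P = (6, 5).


Compute successive multiples of P until we hit O:
  1P = (6, 5)
  2P = (4, 1)
  3P = (1, 5)
  4P = (0, 2)
  5P = (3, 0)
  6P = (0, 5)
  7P = (1, 2)
  8P = (4, 6)
  ... (continuing to 10P)
  10P = O

ord(P) = 10


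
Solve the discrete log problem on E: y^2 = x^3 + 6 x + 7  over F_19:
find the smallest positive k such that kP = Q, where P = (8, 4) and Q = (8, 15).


Enumerate multiples of P until we hit Q = (8, 15):
  1P = (8, 4)
  2P = (4, 0)
  3P = (8, 15)
Match found at i = 3.

k = 3


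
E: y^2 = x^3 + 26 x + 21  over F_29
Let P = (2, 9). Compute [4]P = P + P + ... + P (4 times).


k = 4 = 100_2 (binary, LSB first: 001)
Double-and-add from P = (2, 9):
  bit 0 = 0: acc unchanged = O
  bit 1 = 0: acc unchanged = O
  bit 2 = 1: acc = O + (15, 4) = (15, 4)

4P = (15, 4)


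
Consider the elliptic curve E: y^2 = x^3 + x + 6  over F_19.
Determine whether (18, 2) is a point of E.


Check whether y^2 = x^3 + 1 x + 6 (mod 19) for (x, y) = (18, 2).
LHS: y^2 = 2^2 mod 19 = 4
RHS: x^3 + 1 x + 6 = 18^3 + 1*18 + 6 mod 19 = 4
LHS = RHS

Yes, on the curve


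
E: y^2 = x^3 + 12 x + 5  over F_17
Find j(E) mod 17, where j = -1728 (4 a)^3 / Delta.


Delta = -16(4 a^3 + 27 b^2) mod 17 = 5
-1728 * (4 a)^3 = -1728 * (4*12)^3 mod 17 = 8
j = 8 * 5^(-1) mod 17 = 5

j = 5 (mod 17)


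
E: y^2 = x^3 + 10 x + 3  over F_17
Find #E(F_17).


For each x in F_17, count y with y^2 = x^3 + 10 x + 3 mod 17:
  x = 3: RHS = 9, y in [3, 14]  -> 2 point(s)
  x = 5: RHS = 8, y in [5, 12]  -> 2 point(s)
  x = 7: RHS = 8, y in [5, 12]  -> 2 point(s)
  x = 8: RHS = 0, y in [0]  -> 1 point(s)
  x = 10: RHS = 15, y in [7, 10]  -> 2 point(s)
  x = 11: RHS = 16, y in [4, 13]  -> 2 point(s)
  x = 12: RHS = 15, y in [7, 10]  -> 2 point(s)
  x = 13: RHS = 1, y in [1, 16]  -> 2 point(s)
  x = 15: RHS = 9, y in [3, 14]  -> 2 point(s)
  x = 16: RHS = 9, y in [3, 14]  -> 2 point(s)
Affine points: 19. Add the point at infinity: total = 20.

#E(F_17) = 20


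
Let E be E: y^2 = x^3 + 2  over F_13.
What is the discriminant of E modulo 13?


4 a^3 + 27 b^2 = 4*0^3 + 27*2^2 = 0 + 108 = 108
Delta = -16 * (108) = -1728
Delta mod 13 = 1

Delta = 1 (mod 13)


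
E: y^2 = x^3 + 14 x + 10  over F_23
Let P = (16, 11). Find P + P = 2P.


Doubling: s = (3 x1^2 + a) / (2 y1)
s = (3*16^2 + 14) / (2*11) mod 23 = 0
x3 = s^2 - 2 x1 mod 23 = 0^2 - 2*16 = 14
y3 = s (x1 - x3) - y1 mod 23 = 0 * (16 - 14) - 11 = 12

2P = (14, 12)


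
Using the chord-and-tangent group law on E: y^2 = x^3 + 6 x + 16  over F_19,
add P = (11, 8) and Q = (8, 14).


P != Q, so use the chord formula.
s = (y2 - y1) / (x2 - x1) = (6) / (16) mod 19 = 17
x3 = s^2 - x1 - x2 mod 19 = 17^2 - 11 - 8 = 4
y3 = s (x1 - x3) - y1 mod 19 = 17 * (11 - 4) - 8 = 16

P + Q = (4, 16)


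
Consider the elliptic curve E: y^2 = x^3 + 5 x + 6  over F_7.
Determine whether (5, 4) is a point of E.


Check whether y^2 = x^3 + 5 x + 6 (mod 7) for (x, y) = (5, 4).
LHS: y^2 = 4^2 mod 7 = 2
RHS: x^3 + 5 x + 6 = 5^3 + 5*5 + 6 mod 7 = 2
LHS = RHS

Yes, on the curve


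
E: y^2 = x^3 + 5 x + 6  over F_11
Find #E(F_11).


For each x in F_11, count y with y^2 = x^3 + 5 x + 6 mod 11:
  x = 1: RHS = 1, y in [1, 10]  -> 2 point(s)
  x = 3: RHS = 4, y in [2, 9]  -> 2 point(s)
  x = 10: RHS = 0, y in [0]  -> 1 point(s)
Affine points: 5. Add the point at infinity: total = 6.

#E(F_11) = 6


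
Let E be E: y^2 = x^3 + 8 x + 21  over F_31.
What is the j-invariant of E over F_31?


Delta = -16(4 a^3 + 27 b^2) mod 31 = 13
-1728 * (4 a)^3 = -1728 * (4*8)^3 mod 31 = 8
j = 8 * 13^(-1) mod 31 = 3

j = 3 (mod 31)


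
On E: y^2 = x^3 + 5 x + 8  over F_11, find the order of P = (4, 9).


Compute successive multiples of P until we hit O:
  1P = (4, 9)
  2P = (6, 1)
  3P = (6, 10)
  4P = (4, 2)
  5P = O

ord(P) = 5


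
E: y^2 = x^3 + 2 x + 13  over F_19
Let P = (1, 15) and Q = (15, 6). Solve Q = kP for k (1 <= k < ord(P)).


Enumerate multiples of P until we hit Q = (15, 6):
  1P = (1, 15)
  2P = (7, 3)
  3P = (15, 13)
  4P = (10, 8)
  5P = (14, 12)
  6P = (9, 0)
  7P = (14, 7)
  8P = (10, 11)
  9P = (15, 6)
Match found at i = 9.

k = 9


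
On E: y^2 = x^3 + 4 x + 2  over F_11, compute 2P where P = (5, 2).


Doubling: s = (3 x1^2 + a) / (2 y1)
s = (3*5^2 + 4) / (2*2) mod 11 = 6
x3 = s^2 - 2 x1 mod 11 = 6^2 - 2*5 = 4
y3 = s (x1 - x3) - y1 mod 11 = 6 * (5 - 4) - 2 = 4

2P = (4, 4)


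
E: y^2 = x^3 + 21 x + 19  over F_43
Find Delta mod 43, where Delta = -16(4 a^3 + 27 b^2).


4 a^3 + 27 b^2 = 4*21^3 + 27*19^2 = 37044 + 9747 = 46791
Delta = -16 * (46791) = -748656
Delta mod 43 = 17

Delta = 17 (mod 43)


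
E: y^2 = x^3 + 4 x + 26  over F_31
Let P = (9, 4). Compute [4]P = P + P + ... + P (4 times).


k = 4 = 100_2 (binary, LSB first: 001)
Double-and-add from P = (9, 4):
  bit 0 = 0: acc unchanged = O
  bit 1 = 0: acc unchanged = O
  bit 2 = 1: acc = O + (29, 17) = (29, 17)

4P = (29, 17)


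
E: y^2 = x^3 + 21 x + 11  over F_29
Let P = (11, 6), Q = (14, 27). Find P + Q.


P != Q, so use the chord formula.
s = (y2 - y1) / (x2 - x1) = (21) / (3) mod 29 = 7
x3 = s^2 - x1 - x2 mod 29 = 7^2 - 11 - 14 = 24
y3 = s (x1 - x3) - y1 mod 29 = 7 * (11 - 24) - 6 = 19

P + Q = (24, 19)


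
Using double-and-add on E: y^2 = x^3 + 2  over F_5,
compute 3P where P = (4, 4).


k = 3 = 11_2 (binary, LSB first: 11)
Double-and-add from P = (4, 4):
  bit 0 = 1: acc = O + (4, 4) = (4, 4)
  bit 1 = 1: acc = (4, 4) + (3, 2) = (2, 0)

3P = (2, 0)


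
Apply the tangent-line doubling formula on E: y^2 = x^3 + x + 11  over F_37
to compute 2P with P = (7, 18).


Doubling: s = (3 x1^2 + a) / (2 y1)
s = (3*7^2 + 1) / (2*18) mod 37 = 0
x3 = s^2 - 2 x1 mod 37 = 0^2 - 2*7 = 23
y3 = s (x1 - x3) - y1 mod 37 = 0 * (7 - 23) - 18 = 19

2P = (23, 19)


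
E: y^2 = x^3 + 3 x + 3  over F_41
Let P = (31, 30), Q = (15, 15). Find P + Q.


P != Q, so use the chord formula.
s = (y2 - y1) / (x2 - x1) = (26) / (25) mod 41 = 24
x3 = s^2 - x1 - x2 mod 41 = 24^2 - 31 - 15 = 38
y3 = s (x1 - x3) - y1 mod 41 = 24 * (31 - 38) - 30 = 7

P + Q = (38, 7)


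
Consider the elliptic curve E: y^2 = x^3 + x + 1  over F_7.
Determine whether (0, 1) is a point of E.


Check whether y^2 = x^3 + 1 x + 1 (mod 7) for (x, y) = (0, 1).
LHS: y^2 = 1^2 mod 7 = 1
RHS: x^3 + 1 x + 1 = 0^3 + 1*0 + 1 mod 7 = 1
LHS = RHS

Yes, on the curve


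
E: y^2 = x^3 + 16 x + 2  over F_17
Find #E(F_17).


For each x in F_17, count y with y^2 = x^3 + 16 x + 2 mod 17:
  x = 0: RHS = 2, y in [6, 11]  -> 2 point(s)
  x = 1: RHS = 2, y in [6, 11]  -> 2 point(s)
  x = 2: RHS = 8, y in [5, 12]  -> 2 point(s)
  x = 3: RHS = 9, y in [3, 14]  -> 2 point(s)
  x = 6: RHS = 8, y in [5, 12]  -> 2 point(s)
  x = 7: RHS = 15, y in [7, 10]  -> 2 point(s)
  x = 8: RHS = 13, y in [8, 9]  -> 2 point(s)
  x = 9: RHS = 8, y in [5, 12]  -> 2 point(s)
  x = 11: RHS = 13, y in [8, 9]  -> 2 point(s)
  x = 12: RHS = 1, y in [1, 16]  -> 2 point(s)
  x = 15: RHS = 13, y in [8, 9]  -> 2 point(s)
  x = 16: RHS = 2, y in [6, 11]  -> 2 point(s)
Affine points: 24. Add the point at infinity: total = 25.

#E(F_17) = 25


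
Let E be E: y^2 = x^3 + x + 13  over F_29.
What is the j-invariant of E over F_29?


Delta = -16(4 a^3 + 27 b^2) mod 29 = 8
-1728 * (4 a)^3 = -1728 * (4*1)^3 mod 29 = 14
j = 14 * 8^(-1) mod 29 = 9

j = 9 (mod 29)


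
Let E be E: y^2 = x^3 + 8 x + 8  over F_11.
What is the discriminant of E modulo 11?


4 a^3 + 27 b^2 = 4*8^3 + 27*8^2 = 2048 + 1728 = 3776
Delta = -16 * (3776) = -60416
Delta mod 11 = 7

Delta = 7 (mod 11)


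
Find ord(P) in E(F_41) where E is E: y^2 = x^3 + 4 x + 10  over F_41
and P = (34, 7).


Compute successive multiples of P until we hit O:
  1P = (34, 7)
  2P = (18, 25)
  3P = (5, 27)
  4P = (23, 25)
  5P = (27, 30)
  6P = (0, 16)
  7P = (12, 33)
  8P = (13, 39)
  ... (continuing to 51P)
  51P = O

ord(P) = 51


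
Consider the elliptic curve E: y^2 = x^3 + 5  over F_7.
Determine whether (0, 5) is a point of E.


Check whether y^2 = x^3 + 0 x + 5 (mod 7) for (x, y) = (0, 5).
LHS: y^2 = 5^2 mod 7 = 4
RHS: x^3 + 0 x + 5 = 0^3 + 0*0 + 5 mod 7 = 5
LHS != RHS

No, not on the curve


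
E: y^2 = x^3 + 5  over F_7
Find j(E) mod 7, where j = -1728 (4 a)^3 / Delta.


Delta = -16(4 a^3 + 27 b^2) mod 7 = 1
-1728 * (4 a)^3 = -1728 * (4*0)^3 mod 7 = 0
j = 0 * 1^(-1) mod 7 = 0

j = 0 (mod 7)


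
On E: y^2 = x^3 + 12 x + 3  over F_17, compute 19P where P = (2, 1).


k = 19 = 10011_2 (binary, LSB first: 11001)
Double-and-add from P = (2, 1):
  bit 0 = 1: acc = O + (2, 1) = (2, 1)
  bit 1 = 1: acc = (2, 1) + (4, 9) = (10, 1)
  bit 2 = 0: acc unchanged = (10, 1)
  bit 3 = 0: acc unchanged = (10, 1)
  bit 4 = 1: acc = (10, 1) + (1, 13) = (4, 8)

19P = (4, 8)


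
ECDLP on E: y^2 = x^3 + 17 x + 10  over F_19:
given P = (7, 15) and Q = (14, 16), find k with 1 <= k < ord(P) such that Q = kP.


Enumerate multiples of P until we hit Q = (14, 16):
  1P = (7, 15)
  2P = (12, 2)
  3P = (6, 9)
  4P = (4, 3)
  5P = (5, 12)
  6P = (14, 3)
  7P = (18, 12)
  8P = (17, 5)
  9P = (15, 12)
  10P = (1, 16)
  11P = (1, 3)
  12P = (15, 7)
  13P = (17, 14)
  14P = (18, 7)
  15P = (14, 16)
Match found at i = 15.

k = 15


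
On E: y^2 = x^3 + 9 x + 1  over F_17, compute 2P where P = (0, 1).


Doubling: s = (3 x1^2 + a) / (2 y1)
s = (3*0^2 + 9) / (2*1) mod 17 = 13
x3 = s^2 - 2 x1 mod 17 = 13^2 - 2*0 = 16
y3 = s (x1 - x3) - y1 mod 17 = 13 * (0 - 16) - 1 = 12

2P = (16, 12)


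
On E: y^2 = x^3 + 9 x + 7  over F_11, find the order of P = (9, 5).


Compute successive multiples of P until we hit O:
  1P = (9, 5)
  2P = (5, 10)
  3P = (2, 0)
  4P = (5, 1)
  5P = (9, 6)
  6P = O

ord(P) = 6


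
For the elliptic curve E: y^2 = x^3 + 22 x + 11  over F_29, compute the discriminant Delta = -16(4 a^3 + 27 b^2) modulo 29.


4 a^3 + 27 b^2 = 4*22^3 + 27*11^2 = 42592 + 3267 = 45859
Delta = -16 * (45859) = -733744
Delta mod 29 = 14

Delta = 14 (mod 29)


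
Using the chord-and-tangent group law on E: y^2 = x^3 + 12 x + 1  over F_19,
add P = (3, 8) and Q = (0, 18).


P != Q, so use the chord formula.
s = (y2 - y1) / (x2 - x1) = (10) / (16) mod 19 = 3
x3 = s^2 - x1 - x2 mod 19 = 3^2 - 3 - 0 = 6
y3 = s (x1 - x3) - y1 mod 19 = 3 * (3 - 6) - 8 = 2

P + Q = (6, 2)


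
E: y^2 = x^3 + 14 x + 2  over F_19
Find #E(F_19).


For each x in F_19, count y with y^2 = x^3 + 14 x + 2 mod 19:
  x = 1: RHS = 17, y in [6, 13]  -> 2 point(s)
  x = 2: RHS = 0, y in [0]  -> 1 point(s)
  x = 5: RHS = 7, y in [8, 11]  -> 2 point(s)
  x = 6: RHS = 17, y in [6, 13]  -> 2 point(s)
  x = 7: RHS = 6, y in [5, 14]  -> 2 point(s)
  x = 11: RHS = 5, y in [9, 10]  -> 2 point(s)
  x = 12: RHS = 17, y in [6, 13]  -> 2 point(s)
  x = 13: RHS = 6, y in [5, 14]  -> 2 point(s)
  x = 14: RHS = 16, y in [4, 15]  -> 2 point(s)
  x = 16: RHS = 9, y in [3, 16]  -> 2 point(s)
  x = 17: RHS = 4, y in [2, 17]  -> 2 point(s)
  x = 18: RHS = 6, y in [5, 14]  -> 2 point(s)
Affine points: 23. Add the point at infinity: total = 24.

#E(F_19) = 24


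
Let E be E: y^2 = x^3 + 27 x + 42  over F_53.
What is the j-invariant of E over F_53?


Delta = -16(4 a^3 + 27 b^2) mod 53 = 31
-1728 * (4 a)^3 = -1728 * (4*27)^3 mod 53 = 9
j = 9 * 31^(-1) mod 53 = 2

j = 2 (mod 53)


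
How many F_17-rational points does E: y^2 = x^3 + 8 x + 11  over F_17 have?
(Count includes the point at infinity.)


For each x in F_17, count y with y^2 = x^3 + 8 x + 11 mod 17:
  x = 2: RHS = 1, y in [1, 16]  -> 2 point(s)
  x = 7: RHS = 2, y in [6, 11]  -> 2 point(s)
  x = 8: RHS = 9, y in [3, 14]  -> 2 point(s)
  x = 9: RHS = 13, y in [8, 9]  -> 2 point(s)
  x = 11: RHS = 2, y in [6, 11]  -> 2 point(s)
  x = 12: RHS = 16, y in [4, 13]  -> 2 point(s)
  x = 13: RHS = 0, y in [0]  -> 1 point(s)
  x = 15: RHS = 4, y in [2, 15]  -> 2 point(s)
  x = 16: RHS = 2, y in [6, 11]  -> 2 point(s)
Affine points: 17. Add the point at infinity: total = 18.

#E(F_17) = 18


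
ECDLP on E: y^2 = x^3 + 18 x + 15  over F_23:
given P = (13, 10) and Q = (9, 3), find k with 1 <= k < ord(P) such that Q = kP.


Enumerate multiples of P until we hit Q = (9, 3):
  1P = (13, 10)
  2P = (9, 3)
Match found at i = 2.

k = 2


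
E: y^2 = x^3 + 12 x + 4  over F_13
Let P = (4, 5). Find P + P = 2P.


Doubling: s = (3 x1^2 + a) / (2 y1)
s = (3*4^2 + 12) / (2*5) mod 13 = 6
x3 = s^2 - 2 x1 mod 13 = 6^2 - 2*4 = 2
y3 = s (x1 - x3) - y1 mod 13 = 6 * (4 - 2) - 5 = 7

2P = (2, 7)


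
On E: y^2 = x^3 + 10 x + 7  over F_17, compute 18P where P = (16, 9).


k = 18 = 10010_2 (binary, LSB first: 01001)
Double-and-add from P = (16, 9):
  bit 0 = 0: acc unchanged = O
  bit 1 = 1: acc = O + (1, 16) = (1, 16)
  bit 2 = 0: acc unchanged = (1, 16)
  bit 3 = 0: acc unchanged = (1, 16)
  bit 4 = 1: acc = (1, 16) + (12, 11) = (8, 15)

18P = (8, 15)


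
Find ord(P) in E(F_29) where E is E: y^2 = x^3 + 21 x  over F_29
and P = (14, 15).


Compute successive multiples of P until we hit O:
  1P = (14, 15)
  2P = (1, 14)
  3P = (8, 10)
  4P = (23, 21)
  5P = (15, 23)
  6P = (6, 20)
  7P = (18, 2)
  8P = (13, 18)
  ... (continuing to 26P)
  26P = O

ord(P) = 26


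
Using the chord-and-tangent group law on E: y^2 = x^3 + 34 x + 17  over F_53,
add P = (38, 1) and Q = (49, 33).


P != Q, so use the chord formula.
s = (y2 - y1) / (x2 - x1) = (32) / (11) mod 53 = 27
x3 = s^2 - x1 - x2 mod 53 = 27^2 - 38 - 49 = 6
y3 = s (x1 - x3) - y1 mod 53 = 27 * (38 - 6) - 1 = 15

P + Q = (6, 15)


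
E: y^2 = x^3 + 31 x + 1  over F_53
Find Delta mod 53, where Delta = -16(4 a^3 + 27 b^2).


4 a^3 + 27 b^2 = 4*31^3 + 27*1^2 = 119164 + 27 = 119191
Delta = -16 * (119191) = -1907056
Delta mod 53 = 43

Delta = 43 (mod 53)


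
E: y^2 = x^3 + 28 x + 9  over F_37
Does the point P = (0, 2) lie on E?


Check whether y^2 = x^3 + 28 x + 9 (mod 37) for (x, y) = (0, 2).
LHS: y^2 = 2^2 mod 37 = 4
RHS: x^3 + 28 x + 9 = 0^3 + 28*0 + 9 mod 37 = 9
LHS != RHS

No, not on the curve


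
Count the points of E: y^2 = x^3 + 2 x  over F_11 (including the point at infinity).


For each x in F_11, count y with y^2 = x^3 + 2 x + 0 mod 11:
  x = 0: RHS = 0, y in [0]  -> 1 point(s)
  x = 1: RHS = 3, y in [5, 6]  -> 2 point(s)
  x = 2: RHS = 1, y in [1, 10]  -> 2 point(s)
  x = 3: RHS = 0, y in [0]  -> 1 point(s)
  x = 5: RHS = 3, y in [5, 6]  -> 2 point(s)
  x = 7: RHS = 5, y in [4, 7]  -> 2 point(s)
  x = 8: RHS = 0, y in [0]  -> 1 point(s)
Affine points: 11. Add the point at infinity: total = 12.

#E(F_11) = 12


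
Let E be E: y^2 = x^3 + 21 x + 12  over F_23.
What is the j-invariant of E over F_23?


Delta = -16(4 a^3 + 27 b^2) mod 23 = 13
-1728 * (4 a)^3 = -1728 * (4*21)^3 mod 23 = 18
j = 18 * 13^(-1) mod 23 = 12

j = 12 (mod 23)


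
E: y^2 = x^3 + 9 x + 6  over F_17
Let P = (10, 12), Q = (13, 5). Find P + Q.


P != Q, so use the chord formula.
s = (y2 - y1) / (x2 - x1) = (10) / (3) mod 17 = 9
x3 = s^2 - x1 - x2 mod 17 = 9^2 - 10 - 13 = 7
y3 = s (x1 - x3) - y1 mod 17 = 9 * (10 - 7) - 12 = 15

P + Q = (7, 15)


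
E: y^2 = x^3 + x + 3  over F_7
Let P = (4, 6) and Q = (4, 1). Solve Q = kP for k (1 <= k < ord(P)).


Enumerate multiples of P until we hit Q = (4, 1):
  1P = (4, 6)
  2P = (6, 1)
  3P = (5, 0)
  4P = (6, 6)
  5P = (4, 1)
Match found at i = 5.

k = 5


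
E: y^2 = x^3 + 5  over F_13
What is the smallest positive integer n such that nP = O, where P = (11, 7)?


Compute successive multiples of P until we hit O:
  1P = (11, 7)
  2P = (5, 0)
  3P = (11, 6)
  4P = O

ord(P) = 4


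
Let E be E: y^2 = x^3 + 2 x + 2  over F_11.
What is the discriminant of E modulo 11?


4 a^3 + 27 b^2 = 4*2^3 + 27*2^2 = 32 + 108 = 140
Delta = -16 * (140) = -2240
Delta mod 11 = 4

Delta = 4 (mod 11)


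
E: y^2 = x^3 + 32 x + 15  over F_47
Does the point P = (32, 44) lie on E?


Check whether y^2 = x^3 + 32 x + 15 (mod 47) for (x, y) = (32, 44).
LHS: y^2 = 44^2 mod 47 = 9
RHS: x^3 + 32 x + 15 = 32^3 + 32*32 + 15 mod 47 = 14
LHS != RHS

No, not on the curve


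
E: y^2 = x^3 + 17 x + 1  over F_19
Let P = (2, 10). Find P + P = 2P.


Doubling: s = (3 x1^2 + a) / (2 y1)
s = (3*2^2 + 17) / (2*10) mod 19 = 10
x3 = s^2 - 2 x1 mod 19 = 10^2 - 2*2 = 1
y3 = s (x1 - x3) - y1 mod 19 = 10 * (2 - 1) - 10 = 0

2P = (1, 0)


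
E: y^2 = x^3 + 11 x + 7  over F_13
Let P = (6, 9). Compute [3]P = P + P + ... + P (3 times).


k = 3 = 11_2 (binary, LSB first: 11)
Double-and-add from P = (6, 9):
  bit 0 = 1: acc = O + (6, 9) = (6, 9)
  bit 1 = 1: acc = (6, 9) + (10, 5) = (11, 9)

3P = (11, 9)


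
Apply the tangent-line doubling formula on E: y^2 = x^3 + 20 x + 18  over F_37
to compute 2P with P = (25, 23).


Doubling: s = (3 x1^2 + a) / (2 y1)
s = (3*25^2 + 20) / (2*23) mod 37 = 5
x3 = s^2 - 2 x1 mod 37 = 5^2 - 2*25 = 12
y3 = s (x1 - x3) - y1 mod 37 = 5 * (25 - 12) - 23 = 5

2P = (12, 5)


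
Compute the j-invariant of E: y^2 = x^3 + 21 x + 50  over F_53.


Delta = -16(4 a^3 + 27 b^2) mod 53 = 29
-1728 * (4 a)^3 = -1728 * (4*21)^3 mod 53 = 52
j = 52 * 29^(-1) mod 53 = 42

j = 42 (mod 53)


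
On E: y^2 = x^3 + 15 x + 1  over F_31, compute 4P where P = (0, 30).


k = 4 = 100_2 (binary, LSB first: 001)
Double-and-add from P = (0, 30):
  bit 0 = 0: acc unchanged = O
  bit 1 = 0: acc unchanged = O
  bit 2 = 1: acc = O + (12, 24) = (12, 24)

4P = (12, 24)


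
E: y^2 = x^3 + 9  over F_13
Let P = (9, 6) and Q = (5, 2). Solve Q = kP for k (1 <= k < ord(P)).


Enumerate multiples of P until we hit Q = (5, 2):
  1P = (9, 6)
  2P = (11, 12)
  3P = (2, 2)
  4P = (1, 6)
  5P = (3, 7)
  6P = (5, 2)
Match found at i = 6.

k = 6


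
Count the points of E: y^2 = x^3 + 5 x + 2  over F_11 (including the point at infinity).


For each x in F_11, count y with y^2 = x^3 + 5 x + 2 mod 11:
  x = 2: RHS = 9, y in [3, 8]  -> 2 point(s)
  x = 3: RHS = 0, y in [0]  -> 1 point(s)
  x = 4: RHS = 9, y in [3, 8]  -> 2 point(s)
  x = 5: RHS = 9, y in [3, 8]  -> 2 point(s)
  x = 8: RHS = 4, y in [2, 9]  -> 2 point(s)
Affine points: 9. Add the point at infinity: total = 10.

#E(F_11) = 10


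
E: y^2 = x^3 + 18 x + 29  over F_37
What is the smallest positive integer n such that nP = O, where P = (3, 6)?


Compute successive multiples of P until we hit O:
  1P = (3, 6)
  2P = (15, 23)
  3P = (30, 2)
  4P = (16, 11)
  5P = (28, 10)
  6P = (2, 6)
  7P = (32, 31)
  8P = (32, 6)
  ... (continuing to 15P)
  15P = O

ord(P) = 15


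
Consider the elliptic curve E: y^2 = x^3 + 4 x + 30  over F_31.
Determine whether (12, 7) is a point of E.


Check whether y^2 = x^3 + 4 x + 30 (mod 31) for (x, y) = (12, 7).
LHS: y^2 = 7^2 mod 31 = 18
RHS: x^3 + 4 x + 30 = 12^3 + 4*12 + 30 mod 31 = 8
LHS != RHS

No, not on the curve


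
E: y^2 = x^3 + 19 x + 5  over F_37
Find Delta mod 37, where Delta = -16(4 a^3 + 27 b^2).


4 a^3 + 27 b^2 = 4*19^3 + 27*5^2 = 27436 + 675 = 28111
Delta = -16 * (28111) = -449776
Delta mod 37 = 33

Delta = 33 (mod 37)


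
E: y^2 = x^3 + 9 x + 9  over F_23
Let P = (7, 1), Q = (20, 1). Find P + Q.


P != Q, so use the chord formula.
s = (y2 - y1) / (x2 - x1) = (0) / (13) mod 23 = 0
x3 = s^2 - x1 - x2 mod 23 = 0^2 - 7 - 20 = 19
y3 = s (x1 - x3) - y1 mod 23 = 0 * (7 - 19) - 1 = 22

P + Q = (19, 22)


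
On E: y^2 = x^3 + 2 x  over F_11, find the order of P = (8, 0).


Compute successive multiples of P until we hit O:
  1P = (8, 0)
  2P = O

ord(P) = 2


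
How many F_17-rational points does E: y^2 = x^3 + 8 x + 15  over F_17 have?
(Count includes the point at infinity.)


For each x in F_17, count y with y^2 = x^3 + 8 x + 15 mod 17:
  x = 0: RHS = 15, y in [7, 10]  -> 2 point(s)
  x = 3: RHS = 15, y in [7, 10]  -> 2 point(s)
  x = 4: RHS = 9, y in [3, 14]  -> 2 point(s)
  x = 8: RHS = 13, y in [8, 9]  -> 2 point(s)
  x = 9: RHS = 0, y in [0]  -> 1 point(s)
  x = 13: RHS = 4, y in [2, 15]  -> 2 point(s)
  x = 14: RHS = 15, y in [7, 10]  -> 2 point(s)
  x = 15: RHS = 8, y in [5, 12]  -> 2 point(s)
Affine points: 15. Add the point at infinity: total = 16.

#E(F_17) = 16


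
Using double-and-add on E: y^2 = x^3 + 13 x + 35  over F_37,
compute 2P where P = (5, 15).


k = 2 = 10_2 (binary, LSB first: 01)
Double-and-add from P = (5, 15):
  bit 0 = 0: acc unchanged = O
  bit 1 = 1: acc = O + (31, 0) = (31, 0)

2P = (31, 0)


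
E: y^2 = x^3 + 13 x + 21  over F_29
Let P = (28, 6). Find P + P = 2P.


Doubling: s = (3 x1^2 + a) / (2 y1)
s = (3*28^2 + 13) / (2*6) mod 29 = 11
x3 = s^2 - 2 x1 mod 29 = 11^2 - 2*28 = 7
y3 = s (x1 - x3) - y1 mod 29 = 11 * (28 - 7) - 6 = 22

2P = (7, 22)


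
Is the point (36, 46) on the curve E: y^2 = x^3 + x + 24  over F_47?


Check whether y^2 = x^3 + 1 x + 24 (mod 47) for (x, y) = (36, 46).
LHS: y^2 = 46^2 mod 47 = 1
RHS: x^3 + 1 x + 24 = 36^3 + 1*36 + 24 mod 47 = 45
LHS != RHS

No, not on the curve


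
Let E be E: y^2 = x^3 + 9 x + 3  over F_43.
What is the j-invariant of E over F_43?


Delta = -16(4 a^3 + 27 b^2) mod 43 = 24
-1728 * (4 a)^3 = -1728 * (4*9)^3 mod 43 = 35
j = 35 * 24^(-1) mod 43 = 14

j = 14 (mod 43)


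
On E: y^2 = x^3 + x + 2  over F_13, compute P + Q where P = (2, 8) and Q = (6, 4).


P != Q, so use the chord formula.
s = (y2 - y1) / (x2 - x1) = (9) / (4) mod 13 = 12
x3 = s^2 - x1 - x2 mod 13 = 12^2 - 2 - 6 = 6
y3 = s (x1 - x3) - y1 mod 13 = 12 * (2 - 6) - 8 = 9

P + Q = (6, 9)


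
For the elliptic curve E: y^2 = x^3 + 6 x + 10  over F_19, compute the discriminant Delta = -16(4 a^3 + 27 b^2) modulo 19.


4 a^3 + 27 b^2 = 4*6^3 + 27*10^2 = 864 + 2700 = 3564
Delta = -16 * (3564) = -57024
Delta mod 19 = 14

Delta = 14 (mod 19)


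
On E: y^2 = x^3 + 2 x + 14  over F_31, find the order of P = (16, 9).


Compute successive multiples of P until we hit O:
  1P = (16, 9)
  2P = (3, 27)
  3P = (13, 25)
  4P = (27, 29)
  5P = (20, 26)
  6P = (15, 3)
  7P = (5, 26)
  8P = (17, 1)
  ... (continuing to 23P)
  23P = O

ord(P) = 23


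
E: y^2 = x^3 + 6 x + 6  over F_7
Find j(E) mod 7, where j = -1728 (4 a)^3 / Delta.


Delta = -16(4 a^3 + 27 b^2) mod 7 = 3
-1728 * (4 a)^3 = -1728 * (4*6)^3 mod 7 = 6
j = 6 * 3^(-1) mod 7 = 2

j = 2 (mod 7)


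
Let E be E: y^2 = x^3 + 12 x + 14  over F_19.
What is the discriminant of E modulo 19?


4 a^3 + 27 b^2 = 4*12^3 + 27*14^2 = 6912 + 5292 = 12204
Delta = -16 * (12204) = -195264
Delta mod 19 = 18

Delta = 18 (mod 19)


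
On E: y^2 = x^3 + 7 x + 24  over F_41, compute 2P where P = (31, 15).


Doubling: s = (3 x1^2 + a) / (2 y1)
s = (3*31^2 + 7) / (2*15) mod 41 = 28
x3 = s^2 - 2 x1 mod 41 = 28^2 - 2*31 = 25
y3 = s (x1 - x3) - y1 mod 41 = 28 * (31 - 25) - 15 = 30

2P = (25, 30)


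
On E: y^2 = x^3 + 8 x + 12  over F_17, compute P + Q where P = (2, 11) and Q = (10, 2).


P != Q, so use the chord formula.
s = (y2 - y1) / (x2 - x1) = (8) / (8) mod 17 = 1
x3 = s^2 - x1 - x2 mod 17 = 1^2 - 2 - 10 = 6
y3 = s (x1 - x3) - y1 mod 17 = 1 * (2 - 6) - 11 = 2

P + Q = (6, 2)


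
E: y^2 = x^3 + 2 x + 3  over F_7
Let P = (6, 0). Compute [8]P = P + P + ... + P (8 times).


k = 8 = 1000_2 (binary, LSB first: 0001)
Double-and-add from P = (6, 0):
  bit 0 = 0: acc unchanged = O
  bit 1 = 0: acc unchanged = O
  bit 2 = 0: acc unchanged = O
  bit 3 = 1: acc = O + O = O

8P = O


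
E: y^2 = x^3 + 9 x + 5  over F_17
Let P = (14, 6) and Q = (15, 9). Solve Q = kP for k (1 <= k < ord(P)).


Enumerate multiples of P until we hit Q = (15, 9):
  1P = (14, 6)
  2P = (15, 8)
  3P = (9, 4)
  4P = (3, 12)
  5P = (1, 7)
  6P = (1, 10)
  7P = (3, 5)
  8P = (9, 13)
  9P = (15, 9)
Match found at i = 9.

k = 9


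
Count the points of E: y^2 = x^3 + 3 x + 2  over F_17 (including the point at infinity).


For each x in F_17, count y with y^2 = x^3 + 3 x + 2 mod 17:
  x = 0: RHS = 2, y in [6, 11]  -> 2 point(s)
  x = 2: RHS = 16, y in [4, 13]  -> 2 point(s)
  x = 3: RHS = 4, y in [2, 15]  -> 2 point(s)
  x = 6: RHS = 15, y in [7, 10]  -> 2 point(s)
  x = 7: RHS = 9, y in [3, 14]  -> 2 point(s)
  x = 12: RHS = 15, y in [7, 10]  -> 2 point(s)
  x = 14: RHS = 0, y in [0]  -> 1 point(s)
  x = 16: RHS = 15, y in [7, 10]  -> 2 point(s)
Affine points: 15. Add the point at infinity: total = 16.

#E(F_17) = 16


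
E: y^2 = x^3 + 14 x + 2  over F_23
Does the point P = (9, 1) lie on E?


Check whether y^2 = x^3 + 14 x + 2 (mod 23) for (x, y) = (9, 1).
LHS: y^2 = 1^2 mod 23 = 1
RHS: x^3 + 14 x + 2 = 9^3 + 14*9 + 2 mod 23 = 6
LHS != RHS

No, not on the curve


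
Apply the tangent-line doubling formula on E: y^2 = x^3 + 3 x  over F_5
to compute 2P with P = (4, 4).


Doubling: s = (3 x1^2 + a) / (2 y1)
s = (3*4^2 + 3) / (2*4) mod 5 = 2
x3 = s^2 - 2 x1 mod 5 = 2^2 - 2*4 = 1
y3 = s (x1 - x3) - y1 mod 5 = 2 * (4 - 1) - 4 = 2

2P = (1, 2)


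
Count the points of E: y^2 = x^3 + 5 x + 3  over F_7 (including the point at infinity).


For each x in F_7, count y with y^2 = x^3 + 5 x + 3 mod 7:
  x = 1: RHS = 2, y in [3, 4]  -> 2 point(s)
  x = 2: RHS = 0, y in [0]  -> 1 point(s)
  x = 6: RHS = 4, y in [2, 5]  -> 2 point(s)
Affine points: 5. Add the point at infinity: total = 6.

#E(F_7) = 6


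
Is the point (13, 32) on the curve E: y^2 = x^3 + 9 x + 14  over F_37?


Check whether y^2 = x^3 + 9 x + 14 (mod 37) for (x, y) = (13, 32).
LHS: y^2 = 32^2 mod 37 = 25
RHS: x^3 + 9 x + 14 = 13^3 + 9*13 + 14 mod 37 = 34
LHS != RHS

No, not on the curve


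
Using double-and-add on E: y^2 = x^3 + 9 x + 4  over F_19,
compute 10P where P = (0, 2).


k = 10 = 1010_2 (binary, LSB first: 0101)
Double-and-add from P = (0, 2):
  bit 0 = 0: acc unchanged = O
  bit 1 = 1: acc = O + (11, 16) = (11, 16)
  bit 2 = 0: acc unchanged = (11, 16)
  bit 3 = 1: acc = (11, 16) + (14, 10) = (17, 15)

10P = (17, 15)


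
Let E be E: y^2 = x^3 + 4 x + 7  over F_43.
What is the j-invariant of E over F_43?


Delta = -16(4 a^3 + 27 b^2) mod 43 = 20
-1728 * (4 a)^3 = -1728 * (4*4)^3 mod 43 = 41
j = 41 * 20^(-1) mod 43 = 30

j = 30 (mod 43)


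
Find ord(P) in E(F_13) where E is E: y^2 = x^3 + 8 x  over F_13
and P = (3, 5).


Compute successive multiples of P until we hit O:
  1P = (3, 5)
  2P = (3, 8)
  3P = O

ord(P) = 3


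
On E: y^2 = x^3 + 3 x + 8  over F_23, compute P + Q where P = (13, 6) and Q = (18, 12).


P != Q, so use the chord formula.
s = (y2 - y1) / (x2 - x1) = (6) / (5) mod 23 = 15
x3 = s^2 - x1 - x2 mod 23 = 15^2 - 13 - 18 = 10
y3 = s (x1 - x3) - y1 mod 23 = 15 * (13 - 10) - 6 = 16

P + Q = (10, 16)


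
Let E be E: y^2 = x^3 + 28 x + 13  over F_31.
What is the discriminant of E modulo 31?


4 a^3 + 27 b^2 = 4*28^3 + 27*13^2 = 87808 + 4563 = 92371
Delta = -16 * (92371) = -1477936
Delta mod 31 = 20

Delta = 20 (mod 31)


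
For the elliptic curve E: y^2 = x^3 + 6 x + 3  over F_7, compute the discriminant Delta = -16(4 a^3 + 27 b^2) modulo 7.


4 a^3 + 27 b^2 = 4*6^3 + 27*3^2 = 864 + 243 = 1107
Delta = -16 * (1107) = -17712
Delta mod 7 = 5

Delta = 5 (mod 7)


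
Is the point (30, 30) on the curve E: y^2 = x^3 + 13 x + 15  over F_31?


Check whether y^2 = x^3 + 13 x + 15 (mod 31) for (x, y) = (30, 30).
LHS: y^2 = 30^2 mod 31 = 1
RHS: x^3 + 13 x + 15 = 30^3 + 13*30 + 15 mod 31 = 1
LHS = RHS

Yes, on the curve


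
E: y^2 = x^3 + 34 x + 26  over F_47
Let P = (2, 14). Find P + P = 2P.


Doubling: s = (3 x1^2 + a) / (2 y1)
s = (3*2^2 + 34) / (2*14) mod 47 = 5
x3 = s^2 - 2 x1 mod 47 = 5^2 - 2*2 = 21
y3 = s (x1 - x3) - y1 mod 47 = 5 * (2 - 21) - 14 = 32

2P = (21, 32)


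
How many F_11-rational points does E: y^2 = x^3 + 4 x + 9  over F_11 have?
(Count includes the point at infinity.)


For each x in F_11, count y with y^2 = x^3 + 4 x + 9 mod 11:
  x = 0: RHS = 9, y in [3, 8]  -> 2 point(s)
  x = 1: RHS = 3, y in [5, 6]  -> 2 point(s)
  x = 2: RHS = 3, y in [5, 6]  -> 2 point(s)
  x = 3: RHS = 4, y in [2, 9]  -> 2 point(s)
  x = 4: RHS = 1, y in [1, 10]  -> 2 point(s)
  x = 5: RHS = 0, y in [0]  -> 1 point(s)
  x = 8: RHS = 3, y in [5, 6]  -> 2 point(s)
  x = 9: RHS = 4, y in [2, 9]  -> 2 point(s)
  x = 10: RHS = 4, y in [2, 9]  -> 2 point(s)
Affine points: 17. Add the point at infinity: total = 18.

#E(F_11) = 18


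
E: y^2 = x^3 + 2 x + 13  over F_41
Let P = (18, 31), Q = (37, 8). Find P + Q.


P != Q, so use the chord formula.
s = (y2 - y1) / (x2 - x1) = (18) / (19) mod 41 = 29
x3 = s^2 - x1 - x2 mod 41 = 29^2 - 18 - 37 = 7
y3 = s (x1 - x3) - y1 mod 41 = 29 * (18 - 7) - 31 = 1

P + Q = (7, 1)


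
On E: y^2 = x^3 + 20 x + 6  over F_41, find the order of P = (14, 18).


Compute successive multiples of P until we hit O:
  1P = (14, 18)
  2P = (33, 21)
  3P = (39, 32)
  4P = (24, 1)
  5P = (35, 30)
  6P = (35, 11)
  7P = (24, 40)
  8P = (39, 9)
  ... (continuing to 11P)
  11P = O

ord(P) = 11


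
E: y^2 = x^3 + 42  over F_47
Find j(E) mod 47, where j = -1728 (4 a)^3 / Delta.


Delta = -16(4 a^3 + 27 b^2) mod 47 = 10
-1728 * (4 a)^3 = -1728 * (4*0)^3 mod 47 = 0
j = 0 * 10^(-1) mod 47 = 0

j = 0 (mod 47)


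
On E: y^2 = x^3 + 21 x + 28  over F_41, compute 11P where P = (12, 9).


k = 11 = 1011_2 (binary, LSB first: 1101)
Double-and-add from P = (12, 9):
  bit 0 = 1: acc = O + (12, 9) = (12, 9)
  bit 1 = 1: acc = (12, 9) + (16, 27) = (23, 3)
  bit 2 = 0: acc unchanged = (23, 3)
  bit 3 = 1: acc = (23, 3) + (1, 3) = (17, 38)

11P = (17, 38)


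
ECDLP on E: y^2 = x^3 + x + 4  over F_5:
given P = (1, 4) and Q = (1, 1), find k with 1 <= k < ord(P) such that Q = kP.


Enumerate multiples of P until we hit Q = (1, 1):
  1P = (1, 4)
  2P = (2, 3)
  3P = (3, 3)
  4P = (0, 3)
  5P = (0, 2)
  6P = (3, 2)
  7P = (2, 2)
  8P = (1, 1)
Match found at i = 8.

k = 8


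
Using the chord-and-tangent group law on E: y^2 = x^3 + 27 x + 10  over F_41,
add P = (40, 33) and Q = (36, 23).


P != Q, so use the chord formula.
s = (y2 - y1) / (x2 - x1) = (31) / (37) mod 41 = 23
x3 = s^2 - x1 - x2 mod 41 = 23^2 - 40 - 36 = 2
y3 = s (x1 - x3) - y1 mod 41 = 23 * (40 - 2) - 33 = 21

P + Q = (2, 21)


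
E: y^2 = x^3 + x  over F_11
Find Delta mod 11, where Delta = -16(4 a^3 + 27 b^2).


4 a^3 + 27 b^2 = 4*1^3 + 27*0^2 = 4 + 0 = 4
Delta = -16 * (4) = -64
Delta mod 11 = 2

Delta = 2 (mod 11)


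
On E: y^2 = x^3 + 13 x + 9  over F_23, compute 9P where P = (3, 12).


k = 9 = 1001_2 (binary, LSB first: 1001)
Double-and-add from P = (3, 12):
  bit 0 = 1: acc = O + (3, 12) = (3, 12)
  bit 1 = 0: acc unchanged = (3, 12)
  bit 2 = 0: acc unchanged = (3, 12)
  bit 3 = 1: acc = (3, 12) + (9, 21) = (19, 10)

9P = (19, 10)


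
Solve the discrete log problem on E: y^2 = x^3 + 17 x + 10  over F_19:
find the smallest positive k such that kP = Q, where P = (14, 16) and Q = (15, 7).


Enumerate multiples of P until we hit Q = (15, 7):
  1P = (14, 16)
  2P = (15, 12)
  3P = (6, 9)
  4P = (6, 10)
  5P = (15, 7)
Match found at i = 5.

k = 5


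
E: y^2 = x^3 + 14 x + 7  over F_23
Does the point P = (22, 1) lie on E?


Check whether y^2 = x^3 + 14 x + 7 (mod 23) for (x, y) = (22, 1).
LHS: y^2 = 1^2 mod 23 = 1
RHS: x^3 + 14 x + 7 = 22^3 + 14*22 + 7 mod 23 = 15
LHS != RHS

No, not on the curve


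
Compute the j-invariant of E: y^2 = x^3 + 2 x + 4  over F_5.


Delta = -16(4 a^3 + 27 b^2) mod 5 = 1
-1728 * (4 a)^3 = -1728 * (4*2)^3 mod 5 = 4
j = 4 * 1^(-1) mod 5 = 4

j = 4 (mod 5)


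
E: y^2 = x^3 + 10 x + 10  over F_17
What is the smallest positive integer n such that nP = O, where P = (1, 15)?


Compute successive multiples of P until we hit O:
  1P = (1, 15)
  2P = (16, 4)
  3P = (9, 9)
  4P = (15, 4)
  5P = (5, 10)
  6P = (3, 13)
  7P = (14, 15)
  8P = (2, 2)
  ... (continuing to 21P)
  21P = O

ord(P) = 21


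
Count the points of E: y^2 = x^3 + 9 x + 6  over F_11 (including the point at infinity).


For each x in F_11, count y with y^2 = x^3 + 9 x + 6 mod 11:
  x = 1: RHS = 5, y in [4, 7]  -> 2 point(s)
  x = 3: RHS = 5, y in [4, 7]  -> 2 point(s)
  x = 5: RHS = 0, y in [0]  -> 1 point(s)
  x = 6: RHS = 1, y in [1, 10]  -> 2 point(s)
  x = 7: RHS = 5, y in [4, 7]  -> 2 point(s)
Affine points: 9. Add the point at infinity: total = 10.

#E(F_11) = 10


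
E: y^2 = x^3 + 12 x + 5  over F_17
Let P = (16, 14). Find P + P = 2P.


Doubling: s = (3 x1^2 + a) / (2 y1)
s = (3*16^2 + 12) / (2*14) mod 17 = 6
x3 = s^2 - 2 x1 mod 17 = 6^2 - 2*16 = 4
y3 = s (x1 - x3) - y1 mod 17 = 6 * (16 - 4) - 14 = 7

2P = (4, 7)


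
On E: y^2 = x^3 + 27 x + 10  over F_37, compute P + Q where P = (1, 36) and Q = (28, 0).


P != Q, so use the chord formula.
s = (y2 - y1) / (x2 - x1) = (1) / (27) mod 37 = 11
x3 = s^2 - x1 - x2 mod 37 = 11^2 - 1 - 28 = 18
y3 = s (x1 - x3) - y1 mod 37 = 11 * (1 - 18) - 36 = 36

P + Q = (18, 36)


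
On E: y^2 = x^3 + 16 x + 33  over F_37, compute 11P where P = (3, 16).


k = 11 = 1011_2 (binary, LSB first: 1101)
Double-and-add from P = (3, 16):
  bit 0 = 1: acc = O + (3, 16) = (3, 16)
  bit 1 = 1: acc = (3, 16) + (28, 14) = (5, 33)
  bit 2 = 0: acc unchanged = (5, 33)
  bit 3 = 1: acc = (5, 33) + (13, 12) = (23, 5)

11P = (23, 5)


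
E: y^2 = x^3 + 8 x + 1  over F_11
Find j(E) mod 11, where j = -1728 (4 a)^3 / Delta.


Delta = -16(4 a^3 + 27 b^2) mod 11 = 9
-1728 * (4 a)^3 = -1728 * (4*8)^3 mod 11 = 1
j = 1 * 9^(-1) mod 11 = 5

j = 5 (mod 11)


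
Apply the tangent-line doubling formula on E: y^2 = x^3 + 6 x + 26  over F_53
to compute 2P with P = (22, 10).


Doubling: s = (3 x1^2 + a) / (2 y1)
s = (3*22^2 + 6) / (2*10) mod 53 = 4
x3 = s^2 - 2 x1 mod 53 = 4^2 - 2*22 = 25
y3 = s (x1 - x3) - y1 mod 53 = 4 * (22 - 25) - 10 = 31

2P = (25, 31)


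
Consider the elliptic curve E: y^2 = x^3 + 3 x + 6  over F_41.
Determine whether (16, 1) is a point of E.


Check whether y^2 = x^3 + 3 x + 6 (mod 41) for (x, y) = (16, 1).
LHS: y^2 = 1^2 mod 41 = 1
RHS: x^3 + 3 x + 6 = 16^3 + 3*16 + 6 mod 41 = 9
LHS != RHS

No, not on the curve


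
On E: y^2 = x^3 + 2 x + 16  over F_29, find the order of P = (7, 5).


Compute successive multiples of P until we hit O:
  1P = (7, 5)
  2P = (14, 27)
  3P = (9, 26)
  4P = (0, 25)
  5P = (13, 8)
  6P = (2, 12)
  7P = (15, 12)
  8P = (20, 9)
  ... (continuing to 39P)
  39P = O

ord(P) = 39


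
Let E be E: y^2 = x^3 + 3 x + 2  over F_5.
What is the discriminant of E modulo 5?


4 a^3 + 27 b^2 = 4*3^3 + 27*2^2 = 108 + 108 = 216
Delta = -16 * (216) = -3456
Delta mod 5 = 4

Delta = 4 (mod 5)


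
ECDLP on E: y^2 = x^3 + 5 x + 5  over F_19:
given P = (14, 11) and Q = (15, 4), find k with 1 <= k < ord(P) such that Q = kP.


Enumerate multiples of P until we hit Q = (15, 4):
  1P = (14, 11)
  2P = (16, 18)
  3P = (6, 17)
  4P = (15, 4)
Match found at i = 4.

k = 4


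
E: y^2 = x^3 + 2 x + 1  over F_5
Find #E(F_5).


For each x in F_5, count y with y^2 = x^3 + 2 x + 1 mod 5:
  x = 0: RHS = 1, y in [1, 4]  -> 2 point(s)
  x = 1: RHS = 4, y in [2, 3]  -> 2 point(s)
  x = 3: RHS = 4, y in [2, 3]  -> 2 point(s)
Affine points: 6. Add the point at infinity: total = 7.

#E(F_5) = 7


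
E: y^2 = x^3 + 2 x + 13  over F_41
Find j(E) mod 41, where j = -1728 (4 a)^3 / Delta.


Delta = -16(4 a^3 + 27 b^2) mod 41 = 34
-1728 * (4 a)^3 = -1728 * (4*2)^3 mod 41 = 3
j = 3 * 34^(-1) mod 41 = 23

j = 23 (mod 41)


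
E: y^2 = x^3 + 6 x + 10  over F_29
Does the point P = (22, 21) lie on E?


Check whether y^2 = x^3 + 6 x + 10 (mod 29) for (x, y) = (22, 21).
LHS: y^2 = 21^2 mod 29 = 6
RHS: x^3 + 6 x + 10 = 22^3 + 6*22 + 10 mod 29 = 2
LHS != RHS

No, not on the curve


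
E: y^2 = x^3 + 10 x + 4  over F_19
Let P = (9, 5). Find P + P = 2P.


Doubling: s = (3 x1^2 + a) / (2 y1)
s = (3*9^2 + 10) / (2*5) mod 19 = 12
x3 = s^2 - 2 x1 mod 19 = 12^2 - 2*9 = 12
y3 = s (x1 - x3) - y1 mod 19 = 12 * (9 - 12) - 5 = 16

2P = (12, 16)


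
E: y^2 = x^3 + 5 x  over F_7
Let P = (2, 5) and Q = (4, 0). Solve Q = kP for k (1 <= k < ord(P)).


Enumerate multiples of P until we hit Q = (4, 0):
  1P = (2, 5)
  2P = (4, 0)
Match found at i = 2.

k = 2


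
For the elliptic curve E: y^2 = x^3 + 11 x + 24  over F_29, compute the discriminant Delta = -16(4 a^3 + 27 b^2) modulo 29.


4 a^3 + 27 b^2 = 4*11^3 + 27*24^2 = 5324 + 15552 = 20876
Delta = -16 * (20876) = -334016
Delta mod 29 = 6

Delta = 6 (mod 29)


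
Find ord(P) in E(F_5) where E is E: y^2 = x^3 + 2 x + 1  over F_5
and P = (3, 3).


Compute successive multiples of P until we hit O:
  1P = (3, 3)
  2P = (0, 4)
  3P = (1, 3)
  4P = (1, 2)
  5P = (0, 1)
  6P = (3, 2)
  7P = O

ord(P) = 7
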